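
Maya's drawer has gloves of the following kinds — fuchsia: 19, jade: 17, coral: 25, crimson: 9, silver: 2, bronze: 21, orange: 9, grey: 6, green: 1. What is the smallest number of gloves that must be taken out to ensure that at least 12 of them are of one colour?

By pigeonhole, put each drawn glove into a box by colour. The largest draw with every box below 12 takes min(count, 11) from each colour; colours with fewer than 11 contribute all they have.
Σ min(cᵢ, 11) = 11 + 11 + 11 + 9 + 2 + 11 + 9 + 6 + 1 = 71.
Draw number 71 + 1 = 72 must push one box to 12.

72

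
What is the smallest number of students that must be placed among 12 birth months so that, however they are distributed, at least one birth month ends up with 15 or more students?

With 168 students one could put exactly 14 in each of the 12 birth months, and no birth month would reach 15.
By pigeonhole, one more student must land in a birth month that already has 14, giving it 15.
So 12 × 14 + 1 = 169 students are required.

169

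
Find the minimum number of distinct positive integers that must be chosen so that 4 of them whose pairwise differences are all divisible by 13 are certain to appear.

Integers whose pairwise differences are multiples of 13 are exactly those sharing a remainder mod 13. Pigeonhole: the 13 residue classes mod 13 are the pigeonholes.
With 39 integers one could put 3 in each residue class and have no class reach 4.
The 40th integer pushes some class to 4, so 13·3 + 1 = 40.

40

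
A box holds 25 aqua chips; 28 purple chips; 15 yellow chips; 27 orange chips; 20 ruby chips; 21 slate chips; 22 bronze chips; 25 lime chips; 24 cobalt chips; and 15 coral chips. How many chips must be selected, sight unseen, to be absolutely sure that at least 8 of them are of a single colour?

71

An adversary could hand out at most 7 chips per colour: 7 + 7 + 7 + 7 + 7 + 7 + 7 + 7 + 7 + 7 = 70 chips and still no colour has 8.
By the pigeonhole principle, one more chip lands in a colour already at 7, so 71 draws are enough and 70 are not.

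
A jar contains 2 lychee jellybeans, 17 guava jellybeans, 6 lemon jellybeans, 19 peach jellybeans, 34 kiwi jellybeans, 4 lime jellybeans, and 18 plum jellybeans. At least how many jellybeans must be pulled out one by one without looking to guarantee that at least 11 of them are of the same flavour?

53

By the pigeonhole principle, the 7 flavours are the holes; the jellybeans drawn are the pigeons.
To avoid 11 of any one flavour, the worst case takes at most 10 of each flavour, or every jellybean of a flavour that has fewer than 10.
That gives 2 + 10 + 6 + 10 + 10 + 4 + 10 = 52 jellybeans with no flavour reaching 11.
The next jellybean forces some flavour to 11, so 52 + 1 = 53.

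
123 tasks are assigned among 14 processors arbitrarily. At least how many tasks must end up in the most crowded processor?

The 14 processors are the holes and the 123 tasks are the pigeons.
If every processor held at most 8 tasks, the total would be at most 14 × 8 = 112, which is less than 123.
So some processor holds at least ⌈123/14⌉ = 9 tasks.

9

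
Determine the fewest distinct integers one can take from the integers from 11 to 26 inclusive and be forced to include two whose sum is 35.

10

Group the elements by complementary pair {x, 35−x}: {11,24}, {12,23}, {13,22}, …, giving 7 two-element pairs and 2 integers whose partner 35−x falls outside [11,26].
Treating each of those 9 groups as a pigeonhole, one can pick one integer per group — 9 integers — with no two summing to 35.
The 10th integer lands in an occupied pair, forcing a sum of 35.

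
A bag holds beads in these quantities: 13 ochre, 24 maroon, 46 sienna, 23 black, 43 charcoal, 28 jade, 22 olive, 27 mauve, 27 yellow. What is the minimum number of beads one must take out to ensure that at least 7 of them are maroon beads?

236

In the worst case for collecting maroon beads, every non-maroon bead comes out first.
There are 13 + 46 + 23 + 43 + 28 + 22 + 27 + 27 = 229 non-maroon beads altogether.
After those, each further bead must be maroon, so 229 + 7 = 236 draws guarantee 7 maroon beads.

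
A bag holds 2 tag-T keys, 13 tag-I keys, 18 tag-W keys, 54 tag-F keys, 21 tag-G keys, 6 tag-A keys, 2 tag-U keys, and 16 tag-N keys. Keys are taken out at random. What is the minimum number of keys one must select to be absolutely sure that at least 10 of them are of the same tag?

By pigeonhole, put each drawn key into a box by tag. The largest draw with every box below 10 takes min(count, 9) from each tag; tags with fewer than 9 contribute all they have.
Σ min(cᵢ, 9) = 2 + 9 + 9 + 9 + 9 + 6 + 2 + 9 = 55.
Draw number 55 + 1 = 56 must push one box to 10.

56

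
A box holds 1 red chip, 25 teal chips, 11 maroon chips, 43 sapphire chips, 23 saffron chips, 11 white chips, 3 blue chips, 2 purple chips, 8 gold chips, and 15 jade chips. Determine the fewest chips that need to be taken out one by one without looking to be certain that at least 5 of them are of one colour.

By pigeonhole, put each drawn chip into a box by colour. The largest draw with every box below 5 takes min(count, 4) from each colour; colours with fewer than 4 contribute all they have.
Σ min(cᵢ, 4) = 1 + 4 + 4 + 4 + 4 + 4 + 3 + 2 + 4 + 4 = 34.
Draw number 34 + 1 = 35 must push one box to 5.

35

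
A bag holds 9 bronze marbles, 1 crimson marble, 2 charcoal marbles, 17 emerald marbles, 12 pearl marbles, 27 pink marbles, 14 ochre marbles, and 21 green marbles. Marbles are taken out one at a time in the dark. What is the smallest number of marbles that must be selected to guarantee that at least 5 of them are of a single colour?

28

Pigeonhole: put each drawn marble into a box by colour. The largest draw with every box below 5 takes min(count, 4) from each colour; colours with fewer than 4 contribute all they have.
Σ min(cᵢ, 4) = 4 + 1 + 2 + 4 + 4 + 4 + 4 + 4 = 27.
Draw number 27 + 1 = 28 must push one box to 5.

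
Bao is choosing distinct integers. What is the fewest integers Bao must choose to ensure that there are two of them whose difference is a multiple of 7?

8

Integers whose pairwise differences are multiples of 7 are exactly those sharing a remainder mod 7. By the pigeonhole principle, the 7 residue classes mod 7 are the pigeonholes.
With 7 integers one could put 1 in each residue class and have no class reach 2.
The 8th integer pushes some class to 2, so 7·1 + 1 = 8.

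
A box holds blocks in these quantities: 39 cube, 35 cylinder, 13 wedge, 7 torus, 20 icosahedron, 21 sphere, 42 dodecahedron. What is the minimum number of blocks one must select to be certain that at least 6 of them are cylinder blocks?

In the worst case for collecting cylinder blocks, every non-cylinder block comes out first.
There are 39 + 13 + 7 + 20 + 21 + 42 = 142 non-cylinder blocks altogether.
After those, each further block must be cylinder, so 142 + 6 = 148 draws guarantee 6 cylinder blocks.

148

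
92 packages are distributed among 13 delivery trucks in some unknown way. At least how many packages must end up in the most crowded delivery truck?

The 13 delivery trucks are the holes and the 92 packages are the pigeons.
If every delivery truck held at most 7 packages, the total would be at most 13 × 7 = 91, which is less than 92.
So some delivery truck holds at least ⌈92/13⌉ = 8 packages.

8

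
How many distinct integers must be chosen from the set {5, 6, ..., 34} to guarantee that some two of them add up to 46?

20

Two chosen integers sum to 46 exactly when both halves of some pair {x, 46−x} with 12 ≤ x ≤ 46−x ≤ 34 are chosen — 11 such pairs.
The remaining 8 elements (those with no distinct partner in range) can never complete a 46-sum, so the worst case takes all of them and one from each pair: 8 + 11 = 19.
The 20th integer has to be the second member of some pair, so 19 + 1 = 20.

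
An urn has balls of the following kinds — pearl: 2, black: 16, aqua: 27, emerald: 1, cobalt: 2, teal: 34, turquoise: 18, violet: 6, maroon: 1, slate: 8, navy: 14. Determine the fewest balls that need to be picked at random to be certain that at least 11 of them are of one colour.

71

An adversary could hand out at most 10 balls per colour (6 colours run out sooner): 2 + 10 + 10 + 1 + 2 + 10 + 10 + 6 + 1 + 8 + 10 = 70 balls and still no colour has 11.
One more ball lands in a colour already at 10, so 71 draws are enough and 70 are not.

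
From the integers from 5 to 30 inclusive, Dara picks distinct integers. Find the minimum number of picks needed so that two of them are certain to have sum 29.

A set avoiding the sum 29 can contain at most one of each pair {x, 29−x}, plus the 6 elements whose complement lies outside the range.
The integers 15, …, 30 (16 of them) are such a set: any two sum to at least 15+16 = 31 > 29.
By pigeonhole, any 17th integer completes one of the 10 pairs, so 17 choices force a sum of 29.

17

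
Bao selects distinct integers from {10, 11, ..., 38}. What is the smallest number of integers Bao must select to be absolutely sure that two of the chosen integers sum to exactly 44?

Group the elements by complementary pair {x, 44−x}: {10,34}, {11,33}, {12,32}, …, giving 12 two-element pairs; the single value 22 (it cannot pair with itself since the integers are distinct); and 4 integers whose partner 44−x falls outside [10,38].
By the pigeonhole principle, treating each of those 17 groups as a pigeonhole, one can pick one integer per group — 17 integers — with no two summing to 44.
The 18th integer lands in an occupied pair, forcing a sum of 44.

18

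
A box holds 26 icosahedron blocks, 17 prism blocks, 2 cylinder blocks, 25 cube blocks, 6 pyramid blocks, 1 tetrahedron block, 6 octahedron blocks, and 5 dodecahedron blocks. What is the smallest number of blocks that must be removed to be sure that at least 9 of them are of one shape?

The 8 shapes are the holes; the blocks drawn are the pigeons.
To avoid 9 of any one shape, the worst case takes at most 8 of each shape, or every block of a shape that has fewer than 8.
That gives 8 + 8 + 2 + 8 + 6 + 1 + 6 + 5 = 44 blocks with no shape reaching 9.
The next block forces some shape to 9, so 44 + 1 = 45.

45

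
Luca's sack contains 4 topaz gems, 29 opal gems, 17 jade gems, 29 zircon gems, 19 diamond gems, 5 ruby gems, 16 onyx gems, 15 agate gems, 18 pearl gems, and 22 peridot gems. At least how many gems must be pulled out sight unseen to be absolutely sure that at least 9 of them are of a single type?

Pigeonhole: the 10 types are the holes; the gems drawn are the pigeons.
To avoid 9 of any one type, the worst case takes at most 8 of each type, or every gem of a type that has fewer than 8.
That gives 4 + 8 + 8 + 8 + 8 + 5 + 8 + 8 + 8 + 8 = 73 gems with no type reaching 9.
The next gem forces some type to 9, so 73 + 1 = 74.

74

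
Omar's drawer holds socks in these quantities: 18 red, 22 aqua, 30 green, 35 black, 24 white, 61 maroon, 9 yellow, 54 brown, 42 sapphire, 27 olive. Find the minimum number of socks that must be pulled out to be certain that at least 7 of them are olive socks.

302

In the worst case for collecting olive socks, every non-olive sock comes out first.
There are 18 + 22 + 30 + 35 + 24 + 61 + 9 + 54 + 42 = 295 non-olive socks altogether.
After those, each further sock must be olive, so 295 + 7 = 302 draws guarantee 7 olive socks.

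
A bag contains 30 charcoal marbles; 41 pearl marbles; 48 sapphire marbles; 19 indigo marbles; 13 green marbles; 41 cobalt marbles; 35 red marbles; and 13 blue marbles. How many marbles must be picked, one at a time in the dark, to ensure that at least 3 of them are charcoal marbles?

In the worst case for collecting charcoal marbles, every non-charcoal marble comes out first.
There are 41 + 48 + 19 + 13 + 41 + 35 + 13 = 210 non-charcoal marbles altogether.
After those, each further marble must be charcoal, so 210 + 3 = 213 draws guarantee 3 charcoal marbles.

213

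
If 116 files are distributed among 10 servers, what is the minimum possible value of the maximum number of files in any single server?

12

By the pigeonhole principle, the 10 servers are the holes and the 116 files are the pigeons.
If every server held at most 11 files, the total would be at most 10 × 11 = 110, which is less than 116.
So some server holds at least ⌈116/10⌉ = 12 files.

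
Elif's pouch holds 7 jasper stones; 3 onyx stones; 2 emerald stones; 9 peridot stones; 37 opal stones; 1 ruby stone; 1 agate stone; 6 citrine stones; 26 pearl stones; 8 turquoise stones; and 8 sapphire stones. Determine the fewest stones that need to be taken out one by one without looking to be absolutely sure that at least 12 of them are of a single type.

68

By the pigeonhole principle, put each drawn stone into a box by type. The largest draw with every box below 12 takes min(count, 11) from each type; types with fewer than 11 contribute all they have.
Σ min(cᵢ, 11) = 7 + 3 + 2 + 9 + 11 + 1 + 1 + 6 + 11 + 8 + 8 = 67.
Draw number 67 + 1 = 68 must push one box to 12.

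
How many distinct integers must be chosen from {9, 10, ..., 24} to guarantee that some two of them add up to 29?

11

Group the elements by complementary pair {x, 29−x}: {9,20}, {10,19}, {11,18}, …, giving 6 two-element pairs and 4 integers whose partner 29−x falls outside [9,24].
Pigeonhole: treating each of those 10 groups as a pigeonhole, one can pick one integer per group — 10 integers — with no two summing to 29.
The 11th integer lands in an occupied pair, forcing a sum of 29.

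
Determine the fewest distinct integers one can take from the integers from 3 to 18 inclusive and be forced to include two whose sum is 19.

Two chosen integers sum to 19 exactly when both halves of some pair {x, 19−x} with 3 ≤ x ≤ 19−x ≤ 16 are chosen — 7 such pairs.
The remaining 2 elements (those with no distinct partner in range) can never complete a 19-sum, so the worst case takes all of them and one from each pair: 2 + 7 = 9.
By the pigeonhole principle, the 10th integer has to be the second member of some pair, so 9 + 1 = 10.

10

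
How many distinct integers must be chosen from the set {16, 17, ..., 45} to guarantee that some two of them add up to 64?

18

Group the elements by complementary pair {x, 64−x}: {19,45}, {20,44}, {21,43}, …, giving 13 two-element pairs, the single value 32 (it cannot pair with itself since the integers are distinct), and 3 integers whose partner 64−x falls outside [16,45].
Pigeonhole: treating each of those 17 groups as a pigeonhole, one can pick one integer per group — 17 integers — with no two summing to 64.
The 18th integer lands in an occupied pair, forcing a sum of 64.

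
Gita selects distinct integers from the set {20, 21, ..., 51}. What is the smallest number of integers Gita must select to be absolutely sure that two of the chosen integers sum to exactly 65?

20

Two chosen integers sum to 65 exactly when both halves of some pair {x, 65−x} with 20 ≤ x ≤ 65−x ≤ 45 are chosen — 13 such pairs.
The remaining 6 elements (those with no distinct partner in range) can never complete a 65-sum, so the worst case takes all of them and one from each pair: 6 + 13 = 19.
By pigeonhole, the 20th integer has to be the second member of some pair, so 19 + 1 = 20.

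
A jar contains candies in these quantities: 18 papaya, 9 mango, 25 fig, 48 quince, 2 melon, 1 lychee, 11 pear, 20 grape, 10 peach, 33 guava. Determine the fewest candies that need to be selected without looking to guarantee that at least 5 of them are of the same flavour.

36

An adversary could hand out at most 4 candies per flavour (melon, lychee run out sooner): 4 + 4 + 4 + 4 + 2 + 1 + 4 + 4 + 4 + 4 = 35 candies and still no flavour has 5.
By pigeonhole, one more candy lands in a flavour already at 4, so 36 draws are enough and 35 are not.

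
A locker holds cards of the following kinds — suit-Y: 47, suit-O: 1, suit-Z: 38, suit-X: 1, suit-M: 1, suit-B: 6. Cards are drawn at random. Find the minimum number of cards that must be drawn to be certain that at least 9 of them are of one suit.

An adversary could hand out at most 8 cards per suit (4 suits run out sooner): 8 + 1 + 8 + 1 + 1 + 6 = 25 cards and still no suit has 9.
By the pigeonhole principle, one more card lands in a suit already at 8, so 26 draws are enough and 25 are not.

26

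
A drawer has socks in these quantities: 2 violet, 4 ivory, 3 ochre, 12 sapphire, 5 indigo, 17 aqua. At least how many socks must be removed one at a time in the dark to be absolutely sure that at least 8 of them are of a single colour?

An adversary could hand out at most 7 socks per colour (4 colours run out sooner): 2 + 4 + 3 + 7 + 5 + 7 = 28 socks and still no colour has 8.
One more sock lands in a colour already at 7, so 29 draws are enough and 28 are not.

29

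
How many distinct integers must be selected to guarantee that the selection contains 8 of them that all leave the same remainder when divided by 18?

127

The 18 residue classes mod 18 are the pigeonholes.
With 126 integers one could put 7 in each residue class and have no class reach 8.
The 127th integer pushes some class to 8, so 18·7 + 1 = 127.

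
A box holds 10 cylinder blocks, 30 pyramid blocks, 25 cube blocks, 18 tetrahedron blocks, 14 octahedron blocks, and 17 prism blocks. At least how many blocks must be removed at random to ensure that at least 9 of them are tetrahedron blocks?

In the worst case for collecting tetrahedron blocks, every non-tetrahedron block comes out first.
There are 10 + 30 + 25 + 14 + 17 = 96 non-tetrahedron blocks altogether.
After those, each further block must be tetrahedron, so 96 + 9 = 105 draws guarantee 9 tetrahedron blocks.

105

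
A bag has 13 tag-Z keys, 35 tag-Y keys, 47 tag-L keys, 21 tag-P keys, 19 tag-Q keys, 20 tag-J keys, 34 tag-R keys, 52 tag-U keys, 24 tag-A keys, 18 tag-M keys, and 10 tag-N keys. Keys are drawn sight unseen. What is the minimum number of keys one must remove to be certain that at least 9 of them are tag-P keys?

In the worst case for collecting tag-P keys, every non-tag-P key comes out first.
There are 13 + 35 + 47 + 19 + 20 + 34 + 52 + 24 + 18 + 10 = 272 non-tag-P keys altogether.
After those, each further key must be tag-P, so 272 + 9 = 281 draws guarantee 9 tag-P keys.

281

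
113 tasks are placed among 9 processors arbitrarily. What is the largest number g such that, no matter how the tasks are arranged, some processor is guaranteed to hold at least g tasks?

13

By pigeonhole, the 9 processors are the holes and the 113 tasks are the pigeons.
If every processor held at most 12 tasks, the total would be at most 9 × 12 = 108, which is less than 113.
So some processor holds at least ⌈113/9⌉ = 13 tasks.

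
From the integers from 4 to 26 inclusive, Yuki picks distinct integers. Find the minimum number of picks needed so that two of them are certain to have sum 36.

Group the elements by complementary pair {x, 36−x}: {10,26}, {11,25}, {12,24}, …, giving 8 two-element pairs; the single value 18 (it cannot pair with itself since the integers are distinct); and 6 integers whose partner 36−x falls outside [4,26].
By the pigeonhole principle, treating each of those 15 groups as a pigeonhole, one can pick one integer per group — 15 integers — with no two summing to 36.
The 16th integer lands in an occupied pair, forcing a sum of 36.

16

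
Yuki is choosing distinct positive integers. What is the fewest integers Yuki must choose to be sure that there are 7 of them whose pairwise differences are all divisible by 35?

Integers whose pairwise differences are multiples of 35 are exactly those sharing a remainder mod 35. The 35 residue classes mod 35 are the pigeonholes.
With 210 integers one could put 6 in each residue class and have no class reach 7.
The 211th integer pushes some class to 7, so 35·6 + 1 = 211.

211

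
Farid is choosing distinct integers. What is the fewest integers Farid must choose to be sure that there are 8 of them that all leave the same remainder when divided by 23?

The 23 residue classes mod 23 are the pigeonholes.
With 161 integers one could put 7 in each residue class and have no class reach 8.
The 162nd integer pushes some class to 8, so 23·7 + 1 = 162.

162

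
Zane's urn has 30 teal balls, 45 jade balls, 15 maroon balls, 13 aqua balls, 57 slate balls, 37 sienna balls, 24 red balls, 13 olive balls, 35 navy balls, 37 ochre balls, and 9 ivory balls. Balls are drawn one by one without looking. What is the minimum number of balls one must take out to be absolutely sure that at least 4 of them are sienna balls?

282

In the worst case for collecting sienna balls, every non-sienna ball comes out first.
There are 30 + 45 + 15 + 13 + 57 + 24 + 13 + 35 + 37 + 9 = 278 non-sienna balls altogether.
After those, each further ball must be sienna, so 278 + 4 = 282 draws guarantee 4 sienna balls.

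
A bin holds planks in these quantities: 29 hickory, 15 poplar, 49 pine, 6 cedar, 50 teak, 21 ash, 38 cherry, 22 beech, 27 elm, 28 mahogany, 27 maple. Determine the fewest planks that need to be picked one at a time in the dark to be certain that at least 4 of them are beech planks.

294

In the worst case for collecting beech planks, every non-beech plank comes out first.
There are 29 + 15 + 49 + 6 + 50 + 21 + 38 + 27 + 28 + 27 = 290 non-beech planks altogether.
After those, each further plank must be beech, so 290 + 4 = 294 draws guarantee 4 beech planks.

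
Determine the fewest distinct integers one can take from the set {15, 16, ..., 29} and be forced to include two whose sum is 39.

A set avoiding the sum 39 can contain at most one of each pair {x, 39−x}, plus the 5 elements whose complement lies outside the range.
The integers 20, …, 29 (10 of them) are such a set: any two sum to at least 20+21 = 41 > 39.
Any 11th integer completes one of the 5 pairs, so 11 choices force a sum of 39.

11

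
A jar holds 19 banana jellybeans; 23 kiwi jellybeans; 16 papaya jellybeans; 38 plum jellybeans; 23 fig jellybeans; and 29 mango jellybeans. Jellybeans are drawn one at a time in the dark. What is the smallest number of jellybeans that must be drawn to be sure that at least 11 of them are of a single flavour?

Pigeonhole: put each drawn jellybean into a box by flavour. The largest draw with every box below 11 takes min(count, 10) from each flavour.
Σ min(cᵢ, 10) = 10 + 10 + 10 + 10 + 10 + 10 = 60.
Draw number 60 + 1 = 61 must push one box to 11.

61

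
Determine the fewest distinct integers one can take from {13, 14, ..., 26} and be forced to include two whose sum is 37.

9

Two chosen integers sum to 37 exactly when both halves of some pair {x, 37−x} with 13 ≤ x ≤ 37−x ≤ 24 are chosen — 6 such pairs.
The remaining 2 elements (those with no distinct partner in range) can never complete a 37-sum, so the worst case takes all of them and one from each pair: 2 + 6 = 8.
By the pigeonhole principle, the 9th integer has to be the second member of some pair, so 8 + 1 = 9.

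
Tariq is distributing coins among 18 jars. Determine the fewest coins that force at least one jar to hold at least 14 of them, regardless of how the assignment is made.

With 234 coins one could put exactly 13 in each of the 18 jars, and no jar would reach 14.
By pigeonhole, one more coin must land in a jar that already has 13, giving it 14.
So 18 × 13 + 1 = 235 coins are required.

235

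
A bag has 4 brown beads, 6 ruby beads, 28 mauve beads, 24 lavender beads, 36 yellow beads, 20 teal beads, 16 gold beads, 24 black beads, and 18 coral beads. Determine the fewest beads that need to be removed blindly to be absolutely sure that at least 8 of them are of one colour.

60

An adversary could hand out at most 7 beads per colour (brown, ruby run out sooner): 4 + 6 + 7 + 7 + 7 + 7 + 7 + 7 + 7 = 59 beads and still no colour has 8.
One more bead lands in a colour already at 7, so 60 draws are enough and 59 are not.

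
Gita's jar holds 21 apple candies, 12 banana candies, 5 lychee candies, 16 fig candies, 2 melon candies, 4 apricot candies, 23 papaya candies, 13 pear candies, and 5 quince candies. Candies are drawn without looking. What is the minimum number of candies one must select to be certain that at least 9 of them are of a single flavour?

An adversary could hand out at most 8 candies per flavour (4 flavours run out sooner): 8 + 8 + 5 + 8 + 2 + 4 + 8 + 8 + 5 = 56 candies and still no flavour has 9.
One more candy lands in a flavour already at 8, so 57 draws are enough and 56 are not.

57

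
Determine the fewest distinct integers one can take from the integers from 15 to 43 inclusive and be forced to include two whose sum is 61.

17

Group the elements by complementary pair {x, 61−x}: {18,43}, {19,42}, {20,41}, …, giving 13 two-element pairs and 3 integers whose partner 61−x falls outside [15,43].
Treating each of those 16 groups as a pigeonhole, one can pick one integer per group — 16 integers — with no two summing to 61.
The 17th integer lands in an occupied pair, forcing a sum of 61.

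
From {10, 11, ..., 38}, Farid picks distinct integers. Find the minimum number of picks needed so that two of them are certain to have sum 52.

18

Two chosen integers sum to 52 exactly when both halves of some pair {x, 52−x} with 14 ≤ x ≤ 52−x ≤ 38 are chosen — 12 such pairs.
The remaining 5 elements (those with no distinct partner in range) can never complete a 52-sum, so the worst case takes all of them and one from each pair: 5 + 12 = 17.
By the pigeonhole principle, the 18th integer has to be the second member of some pair, so 17 + 1 = 18.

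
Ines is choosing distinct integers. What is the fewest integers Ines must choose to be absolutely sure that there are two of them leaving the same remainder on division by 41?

By pigeonhole, the 41 residue classes mod 41 are the pigeonholes.
With 41 integers one could put 1 in each residue class and have no class reach 2.
The 42nd integer pushes some class to 2, so 41·1 + 1 = 42.

42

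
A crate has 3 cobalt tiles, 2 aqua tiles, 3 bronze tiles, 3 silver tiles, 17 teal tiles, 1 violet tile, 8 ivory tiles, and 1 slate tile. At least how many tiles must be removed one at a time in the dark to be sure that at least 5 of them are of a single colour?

An adversary could hand out at most 4 tiles per colour (6 colours run out sooner): 3 + 2 + 3 + 3 + 4 + 1 + 4 + 1 = 21 tiles and still no colour has 5.
Pigeonhole: one more tile lands in a colour already at 4, so 22 draws are enough and 21 are not.

22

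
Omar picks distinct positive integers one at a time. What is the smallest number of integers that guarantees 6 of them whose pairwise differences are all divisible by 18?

91

Integers whose pairwise differences are multiples of 18 are exactly those sharing a remainder mod 18. The 18 residue classes mod 18 are the pigeonholes.
With 90 integers one could put 5 in each residue class and have no class reach 6.
The 91st integer pushes some class to 6, so 18·5 + 1 = 91.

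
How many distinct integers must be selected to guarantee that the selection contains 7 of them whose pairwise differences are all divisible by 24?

Integers whose pairwise differences are multiples of 24 are exactly those sharing a remainder mod 24. By pigeonhole, the 24 residue classes mod 24 are the pigeonholes.
With 144 integers one could put 6 in each residue class and have no class reach 7.
The 145th integer pushes some class to 7, so 24·6 + 1 = 145.

145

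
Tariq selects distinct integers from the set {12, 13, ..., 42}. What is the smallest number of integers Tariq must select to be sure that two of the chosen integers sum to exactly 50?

19

Two chosen integers sum to 50 exactly when both halves of some pair {x, 50−x} with 12 ≤ x ≤ 50−x ≤ 38 are chosen — 13 such pairs.
The remaining 5 elements (those with no distinct partner in range) can never complete a 50-sum, so the worst case takes all of them and one from each pair: 5 + 13 = 18.
By the pigeonhole principle, the 19th integer has to be the second member of some pair, so 18 + 1 = 19.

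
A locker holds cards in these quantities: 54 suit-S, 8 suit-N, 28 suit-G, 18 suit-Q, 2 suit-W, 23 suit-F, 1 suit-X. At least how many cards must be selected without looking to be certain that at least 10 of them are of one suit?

An adversary could hand out at most 9 cards per suit (suit-N, suit-W, suit-X run out sooner): 9 + 8 + 9 + 9 + 2 + 9 + 1 = 47 cards and still no suit has 10.
Pigeonhole: one more card lands in a suit already at 9, so 48 draws are enough and 47 are not.

48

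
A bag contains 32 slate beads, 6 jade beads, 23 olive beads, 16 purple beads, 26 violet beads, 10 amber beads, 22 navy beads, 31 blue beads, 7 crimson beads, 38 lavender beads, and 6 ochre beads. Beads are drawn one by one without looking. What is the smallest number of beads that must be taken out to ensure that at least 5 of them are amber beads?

212

In the worst case for collecting amber beads, every non-amber bead comes out first.
There are 32 + 6 + 23 + 16 + 26 + 22 + 31 + 7 + 38 + 6 = 207 non-amber beads altogether.
After those, each further bead must be amber, so 207 + 5 = 212 draws guarantee 5 amber beads.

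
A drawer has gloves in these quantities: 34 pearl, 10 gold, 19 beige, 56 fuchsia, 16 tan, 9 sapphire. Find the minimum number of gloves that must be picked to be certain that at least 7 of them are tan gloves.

135

In the worst case for collecting tan gloves, every non-tan glove comes out first.
There are 34 + 10 + 19 + 56 + 9 = 128 non-tan gloves altogether.
After those, each further glove must be tan, so 128 + 7 = 135 draws guarantee 7 tan gloves.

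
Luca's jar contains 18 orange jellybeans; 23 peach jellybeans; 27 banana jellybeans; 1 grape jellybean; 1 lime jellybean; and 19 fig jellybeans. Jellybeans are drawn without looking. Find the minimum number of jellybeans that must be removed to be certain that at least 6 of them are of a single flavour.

23

By the pigeonhole principle, the 6 flavours are the holes; the jellybeans drawn are the pigeons.
To avoid 6 of any one flavour, the worst case takes at most 5 of each flavour, or every jellybean of a flavour that has fewer than 5.
That gives 5 + 5 + 5 + 1 + 1 + 5 = 22 jellybeans with no flavour reaching 6.
The next jellybean forces some flavour to 6, so 22 + 1 = 23.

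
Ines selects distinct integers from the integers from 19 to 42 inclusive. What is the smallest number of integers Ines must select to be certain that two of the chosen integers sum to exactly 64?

15

Group the elements by complementary pair {x, 64−x}: {22,42}, {23,41}, {24,40}, …, giving 10 two-element pairs, the single value 32 (it cannot pair with itself since the integers are distinct), and 3 integers whose partner 64−x falls outside [19,42].
Treating each of those 14 groups as a pigeonhole, one can pick one integer per group — 14 integers — with no two summing to 64.
The 15th integer lands in an occupied pair, forcing a sum of 64.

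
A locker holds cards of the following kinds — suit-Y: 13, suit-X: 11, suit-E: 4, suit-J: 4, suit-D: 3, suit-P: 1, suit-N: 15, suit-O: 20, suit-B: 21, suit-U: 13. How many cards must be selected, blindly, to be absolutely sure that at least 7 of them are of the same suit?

The 10 suits are the holes; the cards drawn are the pigeons.
To avoid 7 of any one suit, the worst case takes at most 6 of each suit, or every card of a suit that has fewer than 6.
That gives 6 + 6 + 4 + 4 + 3 + 1 + 6 + 6 + 6 + 6 = 48 cards with no suit reaching 7.
The next card forces some suit to 7, so 48 + 1 = 49.

49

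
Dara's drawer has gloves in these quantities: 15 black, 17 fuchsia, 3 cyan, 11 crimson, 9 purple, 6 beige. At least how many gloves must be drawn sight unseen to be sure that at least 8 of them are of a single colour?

Pigeonhole: the 6 colours are the holes; the gloves drawn are the pigeons.
To avoid 8 of any one colour, the worst case takes at most 7 of each colour, or every glove of a colour that has fewer than 7.
That gives 7 + 7 + 3 + 7 + 7 + 6 = 37 gloves with no colour reaching 8.
The next glove forces some colour to 8, so 37 + 1 = 38.

38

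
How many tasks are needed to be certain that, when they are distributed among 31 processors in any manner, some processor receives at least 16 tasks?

With 465 tasks one could put exactly 15 in each of the 31 processors, and no processor would reach 16.
Pigeonhole: one more task must land in a processor that already has 15, giving it 16.
So 31 × 15 + 1 = 466 tasks are required.

466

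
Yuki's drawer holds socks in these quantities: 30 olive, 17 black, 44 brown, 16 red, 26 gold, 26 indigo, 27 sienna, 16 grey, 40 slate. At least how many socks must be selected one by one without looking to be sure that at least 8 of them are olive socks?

In the worst case for collecting olive socks, every non-olive sock comes out first.
There are 17 + 44 + 16 + 26 + 26 + 27 + 16 + 40 = 212 non-olive socks altogether.
After those, each further sock must be olive, so 212 + 8 = 220 draws guarantee 8 olive socks.

220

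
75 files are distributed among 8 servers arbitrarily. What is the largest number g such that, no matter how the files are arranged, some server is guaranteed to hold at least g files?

By the pigeonhole principle, the 8 servers are the holes and the 75 files are the pigeons.
If every server held at most 9 files, the total would be at most 8 × 9 = 72, which is less than 75.
So some server holds at least ⌈75/8⌉ = 10 files.

10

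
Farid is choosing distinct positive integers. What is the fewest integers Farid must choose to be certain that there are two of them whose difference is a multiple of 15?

Integers whose pairwise differences are multiples of 15 are exactly those sharing a remainder mod 15. The 15 residue classes mod 15 are the pigeonholes.
With 15 integers one could put 1 in each residue class and have no class reach 2.
The 16th integer pushes some class to 2, so 15·1 + 1 = 16.

16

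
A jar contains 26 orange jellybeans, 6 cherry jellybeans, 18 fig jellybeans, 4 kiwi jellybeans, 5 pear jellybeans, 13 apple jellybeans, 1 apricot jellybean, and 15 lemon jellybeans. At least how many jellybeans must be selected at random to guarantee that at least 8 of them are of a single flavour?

Pigeonhole: put each drawn jellybean into a box by flavour. The largest draw with every box below 8 takes min(count, 7) from each flavour; flavours with fewer than 7 contribute all they have.
Σ min(cᵢ, 7) = 7 + 6 + 7 + 4 + 5 + 7 + 1 + 7 = 44.
Draw number 44 + 1 = 45 must push one box to 8.

45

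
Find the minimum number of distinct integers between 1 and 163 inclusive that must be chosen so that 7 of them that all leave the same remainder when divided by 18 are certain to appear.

109

The 18 residue classes mod 18 are the pigeonholes.
With 108 integers one could put 6 in each residue class and have no class reach 7.
The 109th integer pushes some class to 7, so 18·6 + 1 = 109.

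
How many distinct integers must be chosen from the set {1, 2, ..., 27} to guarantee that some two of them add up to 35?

18

Two chosen integers sum to 35 exactly when both halves of some pair {x, 35−x} with 8 ≤ x ≤ 35−x ≤ 27 are chosen — 10 such pairs.
The remaining 7 elements (those with no distinct partner in range) can never complete a 35-sum, so the worst case takes all of them and one from each pair: 7 + 10 = 17.
Pigeonhole: the 18th integer has to be the second member of some pair, so 17 + 1 = 18.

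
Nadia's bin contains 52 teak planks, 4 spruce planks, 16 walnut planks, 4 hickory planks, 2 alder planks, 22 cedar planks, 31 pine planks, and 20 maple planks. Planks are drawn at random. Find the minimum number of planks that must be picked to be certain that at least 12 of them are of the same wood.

66

By pigeonhole, put each drawn plank into a box by wood. The largest draw with every box below 12 takes min(count, 11) from each wood; woods with fewer than 11 contribute all they have.
Σ min(cᵢ, 11) = 11 + 4 + 11 + 4 + 2 + 11 + 11 + 11 = 65.
Draw number 65 + 1 = 66 must push one box to 12.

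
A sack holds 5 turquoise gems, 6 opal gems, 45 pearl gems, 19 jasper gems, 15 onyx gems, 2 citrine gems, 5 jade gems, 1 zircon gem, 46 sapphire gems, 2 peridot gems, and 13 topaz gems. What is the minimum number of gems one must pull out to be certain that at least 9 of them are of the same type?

62

An adversary could hand out at most 8 gems per type (6 types run out sooner): 5 + 6 + 8 + 8 + 8 + 2 + 5 + 1 + 8 + 2 + 8 = 61 gems and still no type has 9.
Pigeonhole: one more gem lands in a type already at 8, so 62 draws are enough and 61 are not.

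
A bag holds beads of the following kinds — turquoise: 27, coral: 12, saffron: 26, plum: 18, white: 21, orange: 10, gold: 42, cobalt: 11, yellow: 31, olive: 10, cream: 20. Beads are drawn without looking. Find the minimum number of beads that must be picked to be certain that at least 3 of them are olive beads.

221

In the worst case for collecting olive beads, every non-olive bead comes out first.
There are 27 + 12 + 26 + 18 + 21 + 10 + 42 + 11 + 31 + 20 = 218 non-olive beads altogether.
After those, each further bead must be olive, so 218 + 3 = 221 draws guarantee 3 olive beads.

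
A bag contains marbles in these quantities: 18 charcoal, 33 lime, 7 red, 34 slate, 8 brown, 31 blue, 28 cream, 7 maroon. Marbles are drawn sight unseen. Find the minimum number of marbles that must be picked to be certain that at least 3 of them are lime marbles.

136

In the worst case for collecting lime marbles, every non-lime marble comes out first.
There are 18 + 7 + 34 + 8 + 31 + 28 + 7 = 133 non-lime marbles altogether.
After those, each further marble must be lime, so 133 + 3 = 136 draws guarantee 3 lime marbles.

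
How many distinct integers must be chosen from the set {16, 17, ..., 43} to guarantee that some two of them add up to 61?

16

Group the elements by complementary pair {x, 61−x}: {18,43}, {19,42}, {20,41}, …, giving 13 two-element pairs and 2 integers whose partner 61−x falls outside [16,43].
Treating each of those 15 groups as a pigeonhole, one can pick one integer per group — 15 integers — with no two summing to 61.
The 16th integer lands in an occupied pair, forcing a sum of 61.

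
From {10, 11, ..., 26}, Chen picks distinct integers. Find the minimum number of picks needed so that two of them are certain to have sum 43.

A set avoiding the sum 43 can contain at most one of each pair {x, 43−x}, plus the 7 elements whose complement lies outside the range.
The integers 10, …, 21 (12 of them) are such a set: any two sum to at least 10+11 = 21 and at most 20+21 = 41 < 43.
By pigeonhole, any 13th integer completes one of the 5 pairs, so 13 choices force a sum of 43.

13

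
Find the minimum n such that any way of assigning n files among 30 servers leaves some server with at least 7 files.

181

With 180 files one could put exactly 6 in each of the 30 servers, and no server would reach 7.
One more file must land in a server that already has 6, giving it 7.
So 30 × 6 + 1 = 181 files are required.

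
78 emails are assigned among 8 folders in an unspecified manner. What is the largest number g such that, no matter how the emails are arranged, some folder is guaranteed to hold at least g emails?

10

The 8 folders are the holes and the 78 emails are the pigeons.
If every folder held at most 9 emails, the total would be at most 8 × 9 = 72, which is less than 78.
So some folder holds at least ⌈78/8⌉ = 10 emails.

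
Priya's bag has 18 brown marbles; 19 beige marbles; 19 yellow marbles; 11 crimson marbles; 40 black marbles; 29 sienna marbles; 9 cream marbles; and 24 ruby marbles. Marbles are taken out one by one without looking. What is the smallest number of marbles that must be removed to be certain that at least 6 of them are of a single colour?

The 8 colours are the holes; the marbles drawn are the pigeons.
To avoid 6 of any one colour, the worst case takes at most 5 of each colour.
That gives 5 + 5 + 5 + 5 + 5 + 5 + 5 + 5 = 40 marbles with no colour reaching 6.
The next marble forces some colour to 6, so 40 + 1 = 41.

41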